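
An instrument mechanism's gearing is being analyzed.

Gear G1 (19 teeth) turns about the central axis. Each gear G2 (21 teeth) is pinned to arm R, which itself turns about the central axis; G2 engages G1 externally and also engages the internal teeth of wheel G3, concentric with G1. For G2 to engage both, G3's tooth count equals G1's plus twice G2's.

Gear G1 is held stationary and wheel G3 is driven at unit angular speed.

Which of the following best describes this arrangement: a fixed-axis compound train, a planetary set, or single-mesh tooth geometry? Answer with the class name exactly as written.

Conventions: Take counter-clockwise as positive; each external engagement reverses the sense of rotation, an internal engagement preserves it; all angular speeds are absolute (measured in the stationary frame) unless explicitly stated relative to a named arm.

planetary set

topology: planetary set — G1 19T / G2 21T / G3 61T, arm = carrier (Willis)
classification: planetary set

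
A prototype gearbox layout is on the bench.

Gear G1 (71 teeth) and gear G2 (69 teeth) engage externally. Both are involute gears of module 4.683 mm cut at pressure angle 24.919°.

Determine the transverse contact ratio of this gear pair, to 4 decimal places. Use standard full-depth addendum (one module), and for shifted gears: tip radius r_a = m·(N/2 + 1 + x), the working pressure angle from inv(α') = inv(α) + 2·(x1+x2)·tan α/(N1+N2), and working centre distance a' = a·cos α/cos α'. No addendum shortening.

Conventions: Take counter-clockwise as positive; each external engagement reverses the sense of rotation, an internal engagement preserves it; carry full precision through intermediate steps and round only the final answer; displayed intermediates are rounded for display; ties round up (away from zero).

1.5707

class = single-mesh tooth geometry [involute pair 71T × 69T, m = 4.683]
base radii: r_b1 = 150.769673, r_b2 = 146.522640
tip radii: r_a1 = 170.929500, r_a2 = 166.246500
no profile shift: α' = α, a' = a
action lengths: √(r_a1²−r_b1²) = 80.531979, √(r_a2²−r_b2²) = 78.543076
base pitch p_b = π·m·cos α = 13.342448
CR = (80.531979 + 78.543076 − 327.810000·sin 24.91900°)/13.342448 = 1.570680
contact ratio ≈ 1.5707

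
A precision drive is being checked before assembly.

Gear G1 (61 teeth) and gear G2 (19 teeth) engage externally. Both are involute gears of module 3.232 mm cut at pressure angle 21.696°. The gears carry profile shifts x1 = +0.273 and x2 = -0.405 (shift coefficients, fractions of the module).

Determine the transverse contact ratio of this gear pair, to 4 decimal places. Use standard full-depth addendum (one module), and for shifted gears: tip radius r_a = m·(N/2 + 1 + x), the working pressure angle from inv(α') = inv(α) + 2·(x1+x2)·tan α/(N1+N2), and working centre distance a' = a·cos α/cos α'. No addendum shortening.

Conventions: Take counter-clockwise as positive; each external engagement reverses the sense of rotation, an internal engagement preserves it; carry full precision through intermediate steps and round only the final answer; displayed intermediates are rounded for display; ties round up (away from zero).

1.6590

class = single-mesh tooth geometry [involute pair 61T × 19T, m = 3.232]
base radii: r_b1 = 91.592717, r_b2 = 28.528879
tip radii: r_a1 = 102.690336, r_a2 = 32.627040
inv(α') = inv(21.696°) + 2·(+0.273-0.405)·tan α/(61+19) = 0.01788787  ⇒  α' = 21.20884°
a' = a·cos α / cos α' = 129.2800·cos 21.696°/cos 21.20884° = 128.848785
action lengths: √(r_a1²−r_b1²) = 46.433602, √(r_a2²−r_b2²) = 15.831197
base pitch p_b = π·m·cos α = 9.434328
CR = (46.433602 + 15.831197 − 128.848785·sin 21.20884°)/9.434328 = 1.658981
contact ratio ≈ 1.6590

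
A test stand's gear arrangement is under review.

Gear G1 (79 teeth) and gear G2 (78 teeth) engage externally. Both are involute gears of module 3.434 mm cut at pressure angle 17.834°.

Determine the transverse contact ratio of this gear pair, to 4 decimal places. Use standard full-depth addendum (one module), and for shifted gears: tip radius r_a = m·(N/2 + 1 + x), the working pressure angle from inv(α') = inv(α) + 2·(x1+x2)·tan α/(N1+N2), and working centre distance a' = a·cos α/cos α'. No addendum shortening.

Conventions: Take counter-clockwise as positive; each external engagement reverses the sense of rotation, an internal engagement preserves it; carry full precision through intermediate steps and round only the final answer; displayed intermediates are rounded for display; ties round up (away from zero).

class = single-mesh tooth geometry [involute pair 79T × 78T, m = 3.434]
base radii: r_b1 = 129.125058, r_b2 = 127.490564
tip radii: r_a1 = 139.077000, r_a2 = 137.360000
no profile shift: α' = α, a' = a
action lengths: √(r_a1²−r_b1²) = 51.663635, √(r_a2²−r_b2²) = 51.126565
base pitch p_b = π·m·cos α = 10.269831
CR = (51.663635 + 51.126565 − 269.569000·sin 17.83400°)/10.269831 = 1.970035
contact ratio ≈ 1.9700

1.9700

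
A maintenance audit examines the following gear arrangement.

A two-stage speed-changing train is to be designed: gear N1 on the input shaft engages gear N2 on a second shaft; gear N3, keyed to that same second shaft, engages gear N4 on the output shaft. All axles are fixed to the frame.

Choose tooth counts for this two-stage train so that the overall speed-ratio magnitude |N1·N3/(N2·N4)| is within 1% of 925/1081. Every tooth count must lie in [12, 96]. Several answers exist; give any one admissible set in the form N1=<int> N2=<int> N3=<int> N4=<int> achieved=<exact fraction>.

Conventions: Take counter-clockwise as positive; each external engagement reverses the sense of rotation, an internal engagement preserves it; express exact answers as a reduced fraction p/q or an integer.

topology: fixed-axis compound train — 2 stages, target 925/1081
target = 925/1081 in lowest terms: an exact hit needs N1·N3 = k·925 and N2·N4 = k·1081 for one integer k, every count in [12, 96]; additionally prefer no 1:1 stage (N1 ≠ N2, N3 ≠ N4)
k = 1: N1·N3 = 925 = 25·37, N2·N4 = 1081 = 23·47
achieved = 25·37/(23·47) = 925/1081; |achieved − target| = 0 ≤ 37/4324 ✓

N1=25 N2=23 N3=37 N4=47 achieved=925/1081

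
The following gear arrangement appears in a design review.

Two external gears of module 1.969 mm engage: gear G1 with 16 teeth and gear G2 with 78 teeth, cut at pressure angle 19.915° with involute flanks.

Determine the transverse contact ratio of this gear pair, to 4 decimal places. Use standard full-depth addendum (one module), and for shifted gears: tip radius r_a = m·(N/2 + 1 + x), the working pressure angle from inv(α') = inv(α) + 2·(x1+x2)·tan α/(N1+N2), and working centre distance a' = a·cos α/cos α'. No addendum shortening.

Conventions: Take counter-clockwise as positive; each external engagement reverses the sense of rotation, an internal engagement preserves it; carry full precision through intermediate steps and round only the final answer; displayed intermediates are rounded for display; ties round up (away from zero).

1.6645

recognized (one external pair, fixed centres): single-mesh tooth geometry, m = 1.969, N1 = 16, N2 = 78
base radii: r_b1 = 14.810014, r_b2 = 72.198820
tip radii: r_a1 = 17.721000, r_a2 = 78.760000
no profile shift: α' = α, a' = a
action lengths: √(r_a1²−r_b1²) = 9.731255, √(r_a2²−r_b2²) = 31.471701
base pitch p_b = π·m·cos α = 5.815879
CR = (9.731255 + 31.471701 − 92.543000·sin 19.91500°)/5.815879 = 1.664483
contact ratio ≈ 1.6645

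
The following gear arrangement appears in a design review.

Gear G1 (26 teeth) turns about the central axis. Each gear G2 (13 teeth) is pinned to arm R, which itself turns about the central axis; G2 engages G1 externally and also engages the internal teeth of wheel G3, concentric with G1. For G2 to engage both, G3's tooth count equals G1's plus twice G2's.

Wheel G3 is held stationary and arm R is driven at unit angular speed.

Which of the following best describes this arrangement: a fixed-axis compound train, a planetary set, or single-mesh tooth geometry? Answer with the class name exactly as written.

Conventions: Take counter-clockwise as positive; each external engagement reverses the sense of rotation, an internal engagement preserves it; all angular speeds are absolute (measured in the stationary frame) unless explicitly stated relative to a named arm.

class = planetary set [G3 = 26+2·13 = 52; Willis about the carrier]
classification: planetary set

planetary set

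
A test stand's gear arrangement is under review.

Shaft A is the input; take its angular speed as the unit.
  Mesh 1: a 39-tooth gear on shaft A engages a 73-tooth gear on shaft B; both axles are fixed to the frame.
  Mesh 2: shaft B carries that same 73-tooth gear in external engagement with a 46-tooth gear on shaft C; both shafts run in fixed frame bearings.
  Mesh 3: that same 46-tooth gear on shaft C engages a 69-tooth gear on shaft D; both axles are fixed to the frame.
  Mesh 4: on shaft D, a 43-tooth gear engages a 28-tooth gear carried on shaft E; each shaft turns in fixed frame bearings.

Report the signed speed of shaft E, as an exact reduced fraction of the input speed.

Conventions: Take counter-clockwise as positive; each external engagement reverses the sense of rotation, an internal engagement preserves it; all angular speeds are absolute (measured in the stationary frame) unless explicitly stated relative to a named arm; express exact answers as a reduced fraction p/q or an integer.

559/644

4-mesh fixed-axis compound train (all bearings frame-fixed)
mesh 1 [39T→73T]: |ω|/ω_in = 1×39/73 = 39/73, sense flips to −
mesh 2 [73T→46T]: |ω|/ω_in = (39/73)×73/46 = 39/46, sense flips to +
mesh 3 [46T→69T]: |ω|/ω_in = (39/46)×46/69 = 13/23, sense flips to −
mesh 4 [43T→28T]: |ω|/ω_in = (13/23)×43/28 = 559/644, sense flips to +
signed output speed (× input speed) = 559/644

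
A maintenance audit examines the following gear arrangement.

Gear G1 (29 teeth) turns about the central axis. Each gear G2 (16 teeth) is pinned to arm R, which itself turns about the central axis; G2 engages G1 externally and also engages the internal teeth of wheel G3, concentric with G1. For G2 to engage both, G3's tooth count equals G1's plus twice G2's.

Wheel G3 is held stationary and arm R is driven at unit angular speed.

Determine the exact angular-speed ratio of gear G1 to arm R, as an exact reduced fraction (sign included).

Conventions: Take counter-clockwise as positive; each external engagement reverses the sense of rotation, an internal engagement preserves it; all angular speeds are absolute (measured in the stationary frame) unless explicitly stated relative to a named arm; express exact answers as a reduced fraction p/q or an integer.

topology: planetary set — G1 29T / G2 16T / G3 61T, arm = carrier (Willis)
ring teeth: 29 + 2·16 = 61
29(ω_sun−ω_arm) = −61(ω_ring−ω_arm),  ω_ring = 0, ω_arm = 1
ω_sun = 1 − (61/29)(0−1) = 90/29
ω_out/ω_in = 90/29

90/29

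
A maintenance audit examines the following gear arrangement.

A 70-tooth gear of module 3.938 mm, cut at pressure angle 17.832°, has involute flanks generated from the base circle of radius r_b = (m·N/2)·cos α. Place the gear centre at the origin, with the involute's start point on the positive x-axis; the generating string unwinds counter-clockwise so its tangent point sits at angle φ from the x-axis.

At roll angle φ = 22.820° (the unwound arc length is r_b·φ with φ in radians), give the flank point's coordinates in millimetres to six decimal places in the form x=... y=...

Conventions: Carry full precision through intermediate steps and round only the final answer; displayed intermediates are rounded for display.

x=141.206170 y=2.719660

single-mesh involute tooth geometry (70T wheel at module 3.938)
pitch radius r_p = m·N/2 = 3.938·70/2 = 137.830000
base radius r_b = r_p·cos α = 137.830000·cos 17.832° = 131.208442
roll angle φ = 22.820° = 0.39828414 rad
x = r_b·(cos φ + φ·sin φ) = 141.206170
y = r_b·(sin φ − φ·cos φ) = 2.719660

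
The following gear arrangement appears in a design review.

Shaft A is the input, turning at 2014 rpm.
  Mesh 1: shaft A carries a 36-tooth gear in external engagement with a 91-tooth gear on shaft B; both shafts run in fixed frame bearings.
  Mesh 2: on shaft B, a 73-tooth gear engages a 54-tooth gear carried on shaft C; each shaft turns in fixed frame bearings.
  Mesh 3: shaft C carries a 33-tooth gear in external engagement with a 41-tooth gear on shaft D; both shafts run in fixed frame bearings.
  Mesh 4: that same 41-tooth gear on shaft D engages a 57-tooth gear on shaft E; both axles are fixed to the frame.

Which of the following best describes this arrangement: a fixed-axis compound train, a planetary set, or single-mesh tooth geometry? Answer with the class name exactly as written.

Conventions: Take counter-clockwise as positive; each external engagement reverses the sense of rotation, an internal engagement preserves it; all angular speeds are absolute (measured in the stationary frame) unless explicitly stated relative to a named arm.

fixed-axis compound train

recognized (5 fixed axles, 4 meshes): fixed-axis compound train
classification: fixed-axis compound train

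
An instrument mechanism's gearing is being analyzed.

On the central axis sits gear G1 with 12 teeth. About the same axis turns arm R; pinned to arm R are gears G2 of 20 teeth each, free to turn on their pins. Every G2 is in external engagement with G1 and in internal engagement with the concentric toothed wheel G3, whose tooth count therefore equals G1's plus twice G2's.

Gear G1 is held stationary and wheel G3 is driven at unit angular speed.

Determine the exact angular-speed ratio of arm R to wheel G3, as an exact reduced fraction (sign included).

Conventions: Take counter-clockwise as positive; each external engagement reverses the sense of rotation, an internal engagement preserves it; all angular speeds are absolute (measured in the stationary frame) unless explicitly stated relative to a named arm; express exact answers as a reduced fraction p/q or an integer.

13/16

planetary set (12T centre, 20T on arm, 52T internal) — Willis relation
ring teeth: 12 + 2·20 = 52
12(ω_sun−ω_arm) = −52(ω_ring−ω_arm),  ω_sun = 0, ω_ring = 1
12(0−ω_arm) = −52(1−ω_arm)  ⇒  64·ω_arm = 52  ⇒  ω_arm = 13/16
ω_out/ω_in = 13/16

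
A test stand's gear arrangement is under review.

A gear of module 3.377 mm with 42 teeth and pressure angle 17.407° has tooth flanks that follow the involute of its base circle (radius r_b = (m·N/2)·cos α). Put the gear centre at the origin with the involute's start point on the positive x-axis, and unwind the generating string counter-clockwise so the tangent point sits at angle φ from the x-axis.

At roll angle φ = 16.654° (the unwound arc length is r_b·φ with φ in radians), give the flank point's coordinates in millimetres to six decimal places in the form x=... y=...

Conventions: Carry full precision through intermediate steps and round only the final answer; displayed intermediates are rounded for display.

x=70.467774 y=0.549268

class = single-mesh tooth geometry [base-circle involute, m = 3.377, 42T]
pitch radius r_p = m·N/2 = 3.377·42/2 = 70.917000
base radius r_b = r_p·cos α = 70.917000·cos 17.407° = 67.669270
roll angle φ = 16.654° = 0.29066713 rad
x = r_b·(cos φ + φ·sin φ) = 70.467774
y = r_b·(sin φ − φ·cos φ) = 0.549268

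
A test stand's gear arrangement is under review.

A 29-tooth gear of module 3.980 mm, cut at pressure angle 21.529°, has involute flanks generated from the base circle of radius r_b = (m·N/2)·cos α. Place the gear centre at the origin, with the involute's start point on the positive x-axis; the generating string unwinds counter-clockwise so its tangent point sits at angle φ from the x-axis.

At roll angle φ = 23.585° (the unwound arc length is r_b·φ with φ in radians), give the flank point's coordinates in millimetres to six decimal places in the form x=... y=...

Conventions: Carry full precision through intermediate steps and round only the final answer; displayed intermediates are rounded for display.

x=58.041018 y=1.227112

topology: single-mesh involute geometry — m = 3.980, N = 29
pitch radius r_p = m·N/2 = 3.980·29/2 = 57.710000
base radius r_b = r_p·cos α = 57.710000·cos 21.529° = 53.683686
roll angle φ = 23.585° = 0.41163590 rad
x = r_b·(cos φ + φ·sin φ) = 58.041018
y = r_b·(sin φ − φ·cos φ) = 1.227112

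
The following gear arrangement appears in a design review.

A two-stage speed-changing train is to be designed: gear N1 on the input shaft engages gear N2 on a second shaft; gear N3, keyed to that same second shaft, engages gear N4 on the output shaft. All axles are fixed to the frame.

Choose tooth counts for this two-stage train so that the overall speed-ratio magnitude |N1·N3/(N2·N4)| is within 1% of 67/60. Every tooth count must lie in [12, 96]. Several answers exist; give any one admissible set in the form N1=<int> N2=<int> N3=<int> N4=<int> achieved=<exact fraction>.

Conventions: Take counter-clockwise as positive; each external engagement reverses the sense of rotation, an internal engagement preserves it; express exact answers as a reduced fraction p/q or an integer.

topology: fixed-axis compound train — 2 stages, target 67/60
target = 67/60 in lowest terms: an exact hit needs N1·N3 = k·67 and N2·N4 = k·60 for one integer k, every count in [12, 96]; additionally prefer no 1:1 stage (N1 ≠ N2, N3 ≠ N4)
k = 1…11: no 1:1-free in-range split of k·67 and k·60 into factor pairs; take k = 12
k = 12: N1·N3 = 804 = 12·67, N2·N4 = 720 = 60·12
achieved = 12·67/(60·12) = 67/60; |achieved − target| = 0 ≤ 67/6000 ✓

N1=12 N2=60 N3=67 N4=12 achieved=67/60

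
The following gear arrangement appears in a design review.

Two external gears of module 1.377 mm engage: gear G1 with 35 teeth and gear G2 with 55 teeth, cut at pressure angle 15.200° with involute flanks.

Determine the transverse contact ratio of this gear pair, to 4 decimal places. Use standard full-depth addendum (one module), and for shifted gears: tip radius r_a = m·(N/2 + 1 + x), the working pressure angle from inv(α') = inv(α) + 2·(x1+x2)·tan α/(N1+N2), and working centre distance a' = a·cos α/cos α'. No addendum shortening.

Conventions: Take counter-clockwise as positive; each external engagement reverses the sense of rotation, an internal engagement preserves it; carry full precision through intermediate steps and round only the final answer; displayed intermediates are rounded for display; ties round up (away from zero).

2.0274

single-mesh involute tooth geometry (35T engaging 55T at module 1.377)
base radii: r_b1 = 23.254485, r_b2 = 36.542762
tip radii: r_a1 = 25.474500, r_a2 = 39.244500
no profile shift: α' = α, a' = a
action lengths: √(r_a1²−r_b1²) = 10.400917, √(r_a2²−r_b2²) = 14.309344
base pitch p_b = π·m·cos α = 4.174635
CR = (10.400917 + 14.309344 − 61.965000·sin 15.20000°)/4.174635 = 2.027413
contact ratio ≈ 2.0274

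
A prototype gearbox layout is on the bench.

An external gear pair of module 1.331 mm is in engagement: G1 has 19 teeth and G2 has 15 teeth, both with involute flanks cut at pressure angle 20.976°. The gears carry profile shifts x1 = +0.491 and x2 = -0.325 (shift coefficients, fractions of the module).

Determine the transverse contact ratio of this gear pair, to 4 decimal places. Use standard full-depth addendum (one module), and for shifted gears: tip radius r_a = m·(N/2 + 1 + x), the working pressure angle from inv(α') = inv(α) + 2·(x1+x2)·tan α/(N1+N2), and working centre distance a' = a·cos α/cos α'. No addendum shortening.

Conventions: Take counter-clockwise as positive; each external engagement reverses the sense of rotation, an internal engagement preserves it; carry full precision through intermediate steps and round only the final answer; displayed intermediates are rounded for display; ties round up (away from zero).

topology: single-mesh involute geometry — m = 1.331, 19T/15T pair
base radii: r_b1 = 11.806555, r_b2 = 9.320964
tip radii: r_a1 = 14.629021, r_a2 = 10.880925
inv(α') = inv(20.976°) + 2·(+0.491-0.325)·tan α/(19+15) = 0.02102687  ⇒  α' = 22.33584°
a' = a·cos α / cos α' = 22.6270·cos 20.976°/cos 22.33584° = 22.841248
action lengths: √(r_a1²−r_b1²) = 8.637912, √(r_a2²−r_b2²) = 5.613747
base pitch p_b = π·m·cos α = 3.904356
CR = (8.637912 + 5.613747 − 22.841248·sin 22.33584°)/3.904356 = 1.426916
contact ratio ≈ 1.4269

1.4269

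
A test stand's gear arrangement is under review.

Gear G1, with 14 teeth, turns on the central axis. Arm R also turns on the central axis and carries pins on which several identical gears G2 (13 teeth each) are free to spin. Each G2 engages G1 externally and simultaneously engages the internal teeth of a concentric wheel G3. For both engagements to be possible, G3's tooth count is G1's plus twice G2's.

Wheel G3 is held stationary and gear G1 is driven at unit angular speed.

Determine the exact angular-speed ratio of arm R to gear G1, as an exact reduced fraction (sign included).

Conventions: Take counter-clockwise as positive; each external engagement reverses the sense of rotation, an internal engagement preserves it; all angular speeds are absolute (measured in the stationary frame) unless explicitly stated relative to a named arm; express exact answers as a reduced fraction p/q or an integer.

class = planetary set [G3 = 14+2·13 = 40; Willis about the carrier]
ring teeth: 14 + 2·13 = 40
14(ω_sun−ω_arm) = −40(ω_ring−ω_arm),  ω_ring = 0, ω_sun = 1
14(1−ω_arm) = −40(0−ω_arm)  ⇒  54·ω_arm = 14  ⇒  ω_arm = 7/27
ω_out/ω_in = 7/27

7/27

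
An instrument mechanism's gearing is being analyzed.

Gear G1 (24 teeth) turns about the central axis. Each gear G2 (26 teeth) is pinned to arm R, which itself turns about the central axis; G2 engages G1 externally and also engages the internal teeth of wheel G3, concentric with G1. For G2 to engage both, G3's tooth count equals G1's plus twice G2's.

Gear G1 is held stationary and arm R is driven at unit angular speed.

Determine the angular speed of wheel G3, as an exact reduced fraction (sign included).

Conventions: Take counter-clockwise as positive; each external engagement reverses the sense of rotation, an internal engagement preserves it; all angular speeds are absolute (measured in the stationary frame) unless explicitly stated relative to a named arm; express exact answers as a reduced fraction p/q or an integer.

25/19

planetary set (24T centre, 26T on arm, 76T internal) — Willis relation
ring teeth: 24 + 2·26 = 76
24(ω_sun−ω_arm) = −76(ω_ring−ω_arm),  ω_sun = 0, ω_arm = 1
ω_ring = 1 − (24/76)(0−1) = 25/19
exact speed ratio = 25/19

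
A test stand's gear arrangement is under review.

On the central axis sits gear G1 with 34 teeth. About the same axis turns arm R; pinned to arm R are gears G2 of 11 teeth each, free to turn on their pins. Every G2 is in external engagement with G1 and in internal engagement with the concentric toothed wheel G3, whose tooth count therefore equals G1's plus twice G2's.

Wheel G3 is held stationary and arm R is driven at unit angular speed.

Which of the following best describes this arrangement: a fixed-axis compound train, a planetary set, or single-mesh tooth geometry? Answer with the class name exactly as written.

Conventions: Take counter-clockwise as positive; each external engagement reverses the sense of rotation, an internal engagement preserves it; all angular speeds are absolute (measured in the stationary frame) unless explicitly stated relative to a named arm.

class = planetary set [G3 = 34+2·11 = 56; Willis about the carrier]
classification: planetary set

planetary set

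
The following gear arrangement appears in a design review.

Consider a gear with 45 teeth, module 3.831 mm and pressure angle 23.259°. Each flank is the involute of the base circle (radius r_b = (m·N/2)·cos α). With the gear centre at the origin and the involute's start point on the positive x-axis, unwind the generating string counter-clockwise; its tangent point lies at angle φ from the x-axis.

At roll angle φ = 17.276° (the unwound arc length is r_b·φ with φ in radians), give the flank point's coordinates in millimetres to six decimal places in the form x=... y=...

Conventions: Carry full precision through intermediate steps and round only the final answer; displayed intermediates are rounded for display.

class = single-mesh tooth geometry [base-circle involute, m = 3.831, 45T]
pitch radius r_p = m·N/2 = 3.831·45/2 = 86.197500
base radius r_b = r_p·cos α = 86.197500·cos 23.259° = 79.192160
roll angle φ = 17.276° = 0.30152308 rad
x = r_b·(cos φ + φ·sin φ) = 82.710673
y = r_b·(sin φ − φ·cos φ) = 0.717082

x=82.710673 y=0.717082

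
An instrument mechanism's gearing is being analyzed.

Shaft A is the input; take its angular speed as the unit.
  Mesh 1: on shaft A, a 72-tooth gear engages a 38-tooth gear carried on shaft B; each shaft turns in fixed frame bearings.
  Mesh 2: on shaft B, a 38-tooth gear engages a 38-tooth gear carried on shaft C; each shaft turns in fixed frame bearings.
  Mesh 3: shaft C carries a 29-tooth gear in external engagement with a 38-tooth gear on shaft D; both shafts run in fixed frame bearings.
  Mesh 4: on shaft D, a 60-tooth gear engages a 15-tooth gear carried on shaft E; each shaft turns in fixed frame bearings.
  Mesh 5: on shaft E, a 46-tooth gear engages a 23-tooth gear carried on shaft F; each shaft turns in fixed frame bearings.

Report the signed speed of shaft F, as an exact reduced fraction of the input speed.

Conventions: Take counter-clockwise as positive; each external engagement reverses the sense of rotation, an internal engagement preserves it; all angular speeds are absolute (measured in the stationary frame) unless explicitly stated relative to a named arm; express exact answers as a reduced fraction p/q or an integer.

5-mesh fixed-axis compound train (all bearings frame-fixed)
mesh 1 [72T→38T]: |ω|/ω_in = 1×72/38 = 36/19, sense flips to −
mesh 2 [38T→38T]: |ω|/ω_in = (36/19)×38/38 = 36/19, sense flips to +
mesh 3 [29T→38T]: |ω|/ω_in = (36/19)×29/38 = 522/361, sense flips to −
mesh 4 [60T→15T]: |ω|/ω_in = (522/361)×60/15 = 2088/361, sense flips to +
mesh 5 [46T→23T]: |ω|/ω_in = (2088/361)×46/23 = 4176/361, sense flips to −
signed output speed (× input speed) = -4176/361

-4176/361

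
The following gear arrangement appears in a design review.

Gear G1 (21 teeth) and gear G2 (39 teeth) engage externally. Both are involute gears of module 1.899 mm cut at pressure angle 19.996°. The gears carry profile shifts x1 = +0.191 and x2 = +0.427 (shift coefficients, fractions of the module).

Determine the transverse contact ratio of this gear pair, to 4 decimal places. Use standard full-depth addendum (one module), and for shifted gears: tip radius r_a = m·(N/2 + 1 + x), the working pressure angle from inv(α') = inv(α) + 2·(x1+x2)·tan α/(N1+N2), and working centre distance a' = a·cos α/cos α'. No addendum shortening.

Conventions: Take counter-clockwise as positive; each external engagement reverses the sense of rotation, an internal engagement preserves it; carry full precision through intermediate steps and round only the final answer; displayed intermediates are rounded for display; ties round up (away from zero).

class = single-mesh tooth geometry [involute pair 21T × 39T, m = 1.899]
base radii: r_b1 = 18.737477, r_b2 = 34.798172
tip radii: r_a1 = 22.201209, r_a2 = 39.740373
inv(α') = inv(19.996°) + 2·(+0.191+0.427)·tan α/(21+39) = 0.02239130  ⇒  α' = 22.78867°
a' = a·cos α / cos α' = 56.9700·cos 19.996°/cos 22.78867° = 58.068488
action lengths: √(r_a1²−r_b1²) = 11.908007, √(r_a2²−r_b2²) = 19.193345
base pitch p_b = π·m·cos α = 5.606240
CR = (11.908007 + 19.193345 − 58.068488·sin 22.78867°)/5.606240 = 1.535699
contact ratio ≈ 1.5357

1.5357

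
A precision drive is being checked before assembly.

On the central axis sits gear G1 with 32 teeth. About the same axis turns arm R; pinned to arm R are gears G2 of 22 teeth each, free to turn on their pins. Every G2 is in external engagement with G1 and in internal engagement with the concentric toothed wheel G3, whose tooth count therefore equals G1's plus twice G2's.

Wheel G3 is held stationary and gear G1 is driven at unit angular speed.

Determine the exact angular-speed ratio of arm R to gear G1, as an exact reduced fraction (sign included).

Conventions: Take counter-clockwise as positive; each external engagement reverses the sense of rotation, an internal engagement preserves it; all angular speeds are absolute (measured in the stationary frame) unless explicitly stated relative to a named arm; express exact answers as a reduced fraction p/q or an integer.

recognized (axles ride arm R): planetary set, 32/22/76 teeth
ring teeth: 32 + 2·22 = 76
32(ω_sun−ω_arm) = −76(ω_ring−ω_arm),  ω_ring = 0, ω_sun = 1
32(1−ω_arm) = −76(0−ω_arm)  ⇒  108·ω_arm = 32  ⇒  ω_arm = 8/27
ω_out/ω_in = 8/27

8/27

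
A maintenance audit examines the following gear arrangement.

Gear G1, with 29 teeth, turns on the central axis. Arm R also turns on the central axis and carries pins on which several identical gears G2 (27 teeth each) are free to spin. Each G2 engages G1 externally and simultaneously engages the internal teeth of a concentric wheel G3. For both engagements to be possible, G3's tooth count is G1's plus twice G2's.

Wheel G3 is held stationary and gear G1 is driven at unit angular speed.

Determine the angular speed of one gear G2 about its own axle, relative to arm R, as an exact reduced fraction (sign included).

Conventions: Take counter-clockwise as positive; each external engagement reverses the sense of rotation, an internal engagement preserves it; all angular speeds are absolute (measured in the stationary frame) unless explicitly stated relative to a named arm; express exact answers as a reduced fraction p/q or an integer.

class = planetary set [G3 = 29+2·27 = 83; Willis about the carrier]
ring teeth: 29 + 2·27 = 83
29(ω_sun−ω_arm) = −83(ω_ring−ω_arm),  ω_ring = 0, ω_sun = 1
29(1−ω_arm) = −83(0−ω_arm)  ⇒  112·ω_arm = 29  ⇒  ω_arm = 29/112
sun–planet mesh: 29·(1−29/112) = −27·(ω_p−ω_arm)  ⇒  ω_p−ω_arm = -2407/3024
exact speed ratio = -2407/3024

-2407/3024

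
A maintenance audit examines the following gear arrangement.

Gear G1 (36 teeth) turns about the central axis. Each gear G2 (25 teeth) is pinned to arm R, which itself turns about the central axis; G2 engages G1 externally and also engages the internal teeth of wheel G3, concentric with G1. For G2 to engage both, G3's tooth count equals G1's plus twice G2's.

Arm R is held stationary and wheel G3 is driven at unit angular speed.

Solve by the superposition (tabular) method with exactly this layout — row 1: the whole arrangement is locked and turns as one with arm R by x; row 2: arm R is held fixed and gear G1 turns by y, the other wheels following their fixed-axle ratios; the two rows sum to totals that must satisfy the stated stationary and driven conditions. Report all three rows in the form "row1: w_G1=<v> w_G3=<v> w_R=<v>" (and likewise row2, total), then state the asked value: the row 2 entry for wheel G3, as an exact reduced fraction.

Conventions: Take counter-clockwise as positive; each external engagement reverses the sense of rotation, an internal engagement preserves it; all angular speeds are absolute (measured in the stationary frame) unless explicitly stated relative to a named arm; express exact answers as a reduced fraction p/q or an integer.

planetary set (36T centre, 25T on arm, 86T internal) — Willis relation
row 1 (train locked, turned with arm): all members turn x
row 2 (arm held, sun turns y): ω_ring = −(36/86)·y, ω_arm = 0
boundary: total ω_arm = x = 0 and total ω_ring = x − (36/86)·y = 1  ⇒  y = -43/18, x = 0
row 2 ring = −(36/86)·(-43/18) = 1
totals (row 1 + row 2): sun 0 + (-43/18) = -43/18, ring 0 + 1 = 1, arm 0 + 0 = 0
asked cell (row2, ring) = 1

row1: w_G1=0 w_G3=0 w_R=0
row2: w_G1=-43/18 w_G3=1 w_R=0
total: w_G1=-43/18 w_G3=1 w_R=0
asked value: 1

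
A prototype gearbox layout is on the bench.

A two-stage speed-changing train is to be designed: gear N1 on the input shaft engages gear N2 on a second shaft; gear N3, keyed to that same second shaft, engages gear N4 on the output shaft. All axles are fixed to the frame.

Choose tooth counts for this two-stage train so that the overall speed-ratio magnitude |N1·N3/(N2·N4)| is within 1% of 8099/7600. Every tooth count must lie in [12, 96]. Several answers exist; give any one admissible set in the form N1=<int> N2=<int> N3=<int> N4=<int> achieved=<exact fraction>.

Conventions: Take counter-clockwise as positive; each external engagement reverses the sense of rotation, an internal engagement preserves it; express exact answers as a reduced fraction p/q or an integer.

design class (target 8099/7600): fixed-axis compound train
target = 8099/7600 in lowest terms: an exact hit needs N1·N3 = k·8099 and N2·N4 = k·7600 for one integer k, every count in [12, 96]; additionally prefer no 1:1 stage (N1 ≠ N2, N3 ≠ N4)
k = 1: N1·N3 = 8099 = 89·91, N2·N4 = 7600 = 80·95
achieved = 89·91/(80·95) = 8099/7600; |achieved − target| = 0 ≤ 8099/760000 ✓

N1=89 N2=80 N3=91 N4=95 achieved=8099/7600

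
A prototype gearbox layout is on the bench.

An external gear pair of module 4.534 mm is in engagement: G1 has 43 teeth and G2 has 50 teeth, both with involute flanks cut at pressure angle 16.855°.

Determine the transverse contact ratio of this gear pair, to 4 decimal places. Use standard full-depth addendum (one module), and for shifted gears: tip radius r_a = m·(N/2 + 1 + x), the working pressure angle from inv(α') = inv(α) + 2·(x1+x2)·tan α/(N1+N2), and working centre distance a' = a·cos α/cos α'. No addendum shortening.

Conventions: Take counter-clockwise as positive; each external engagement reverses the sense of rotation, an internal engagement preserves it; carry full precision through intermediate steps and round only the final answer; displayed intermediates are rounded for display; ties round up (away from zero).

topology: single-mesh involute geometry — m = 4.534, 43T/50T pair
base radii: r_b1 = 93.293373, r_b2 = 108.480666
tip radii: r_a1 = 102.015000, r_a2 = 117.884000
no profile shift: α' = α, a' = a
action lengths: √(r_a1²−r_b1²) = 41.272349, √(r_a2²−r_b2²) = 46.136564
base pitch p_b = π·m·cos α = 13.632083
CR = (41.272349 + 46.136564 − 210.831000·sin 16.85500°)/13.632083 = 1.927683
contact ratio ≈ 1.9277

1.9277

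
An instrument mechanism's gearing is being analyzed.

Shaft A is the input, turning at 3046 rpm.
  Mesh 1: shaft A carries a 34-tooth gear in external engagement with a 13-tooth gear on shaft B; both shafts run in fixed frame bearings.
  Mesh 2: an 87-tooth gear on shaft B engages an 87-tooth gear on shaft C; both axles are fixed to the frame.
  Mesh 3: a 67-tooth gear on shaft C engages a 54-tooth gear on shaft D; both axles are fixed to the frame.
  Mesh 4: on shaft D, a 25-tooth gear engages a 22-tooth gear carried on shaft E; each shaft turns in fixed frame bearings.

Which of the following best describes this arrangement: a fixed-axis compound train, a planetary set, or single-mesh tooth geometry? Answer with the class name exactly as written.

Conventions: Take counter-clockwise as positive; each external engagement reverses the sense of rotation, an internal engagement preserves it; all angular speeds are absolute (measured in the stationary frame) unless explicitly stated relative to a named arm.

fixed-axis compound train

topology: fixed-axis compound train — 4 meshes, A→E
classification: fixed-axis compound train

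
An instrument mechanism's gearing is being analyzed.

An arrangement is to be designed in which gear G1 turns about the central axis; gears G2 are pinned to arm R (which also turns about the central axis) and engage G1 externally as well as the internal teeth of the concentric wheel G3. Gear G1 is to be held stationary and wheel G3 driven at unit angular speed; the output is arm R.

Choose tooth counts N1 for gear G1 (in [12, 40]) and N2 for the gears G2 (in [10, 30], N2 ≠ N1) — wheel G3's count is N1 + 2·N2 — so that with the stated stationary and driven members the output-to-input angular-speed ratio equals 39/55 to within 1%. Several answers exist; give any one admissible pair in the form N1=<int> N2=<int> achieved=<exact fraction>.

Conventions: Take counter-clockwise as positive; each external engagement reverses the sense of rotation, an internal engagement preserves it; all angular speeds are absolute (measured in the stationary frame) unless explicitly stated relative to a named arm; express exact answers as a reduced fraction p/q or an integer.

design class (target 39/55): planetary set
Willis with ω_sun = 0: ω_arm/ω_ring = N3/(N1+N3); set equal to 39/55  ⇒  N3/N1 = (39/55)/(1 − 39/55) = 39/16
N3 = N1 + 2·N2  ⇒  N2/N1 = (N3/N1 − 1)/2 = (39/16 − 1)/2 = 23/32
smallest multiple with N1 ≥ 12 and N2 ≥ 10: k = 1  ⇒  N1 = 1·32 = 32, N2 = 1·23 = 23 (N1 ≤ 40, N2 ≤ 30, N2 ≠ N1 ✓), N3 = 32 + 2·23 = 78
check: N3/(N1+N3) with N1 = 32, N3 = 78 gives 39/55; |achieved − target| = 0 ≤ 39/5500 ✓

N1=32 N2=23 achieved=39/55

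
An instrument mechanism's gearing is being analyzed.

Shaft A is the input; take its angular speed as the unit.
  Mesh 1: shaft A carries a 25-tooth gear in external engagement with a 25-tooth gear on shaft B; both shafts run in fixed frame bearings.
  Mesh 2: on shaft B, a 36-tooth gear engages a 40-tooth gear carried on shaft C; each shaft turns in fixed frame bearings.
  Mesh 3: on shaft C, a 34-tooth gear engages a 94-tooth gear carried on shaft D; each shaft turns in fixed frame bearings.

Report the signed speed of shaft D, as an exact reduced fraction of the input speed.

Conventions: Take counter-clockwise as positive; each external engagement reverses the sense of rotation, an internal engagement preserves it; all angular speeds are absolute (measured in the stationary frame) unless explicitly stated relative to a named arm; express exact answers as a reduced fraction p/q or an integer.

-153/470

3-mesh fixed-axis compound train (all bearings frame-fixed)
mesh 1 [25T→25T]: |ω|/ω_in = 1×25/25 = 1, sense flips to −
mesh 2 [36T→40T]: |ω|/ω_in = 1×36/40 = 9/10, sense flips to +
mesh 3 [34T→94T]: |ω|/ω_in = (9/10)×34/94 = 153/470, sense flips to −
signed output speed (× input speed) = -153/470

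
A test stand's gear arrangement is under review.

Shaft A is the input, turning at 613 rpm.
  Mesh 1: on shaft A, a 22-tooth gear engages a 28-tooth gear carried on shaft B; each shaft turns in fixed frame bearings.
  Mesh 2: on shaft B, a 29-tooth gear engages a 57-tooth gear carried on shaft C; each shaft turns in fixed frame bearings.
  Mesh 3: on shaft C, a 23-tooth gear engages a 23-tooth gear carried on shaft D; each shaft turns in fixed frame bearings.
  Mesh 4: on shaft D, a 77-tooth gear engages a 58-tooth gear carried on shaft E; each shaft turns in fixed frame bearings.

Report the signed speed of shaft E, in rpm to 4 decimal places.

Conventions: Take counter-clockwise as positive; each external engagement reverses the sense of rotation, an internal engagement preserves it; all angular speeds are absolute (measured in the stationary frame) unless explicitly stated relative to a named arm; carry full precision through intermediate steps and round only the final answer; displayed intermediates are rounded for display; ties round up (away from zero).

4-mesh fixed-axis compound train (all bearings frame-fixed)
mesh 1 [22T→28T]: ω = 613.0000×22/28 = 481.6429 rpm, sense flips to −
mesh 2 [29T→57T]: ω = 481.6429×29/57 = 245.0464 rpm, sense flips to +
mesh 3 [23T→23T]: ω = 245.0464×23/23 = 245.0464 rpm, sense flips to −
mesh 4 [77T→58T]: ω = 245.0464×77/58 = 325.3202 rpm, sense flips to +
signed output speed = +325.3202 rpm

+325.3202 rpm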